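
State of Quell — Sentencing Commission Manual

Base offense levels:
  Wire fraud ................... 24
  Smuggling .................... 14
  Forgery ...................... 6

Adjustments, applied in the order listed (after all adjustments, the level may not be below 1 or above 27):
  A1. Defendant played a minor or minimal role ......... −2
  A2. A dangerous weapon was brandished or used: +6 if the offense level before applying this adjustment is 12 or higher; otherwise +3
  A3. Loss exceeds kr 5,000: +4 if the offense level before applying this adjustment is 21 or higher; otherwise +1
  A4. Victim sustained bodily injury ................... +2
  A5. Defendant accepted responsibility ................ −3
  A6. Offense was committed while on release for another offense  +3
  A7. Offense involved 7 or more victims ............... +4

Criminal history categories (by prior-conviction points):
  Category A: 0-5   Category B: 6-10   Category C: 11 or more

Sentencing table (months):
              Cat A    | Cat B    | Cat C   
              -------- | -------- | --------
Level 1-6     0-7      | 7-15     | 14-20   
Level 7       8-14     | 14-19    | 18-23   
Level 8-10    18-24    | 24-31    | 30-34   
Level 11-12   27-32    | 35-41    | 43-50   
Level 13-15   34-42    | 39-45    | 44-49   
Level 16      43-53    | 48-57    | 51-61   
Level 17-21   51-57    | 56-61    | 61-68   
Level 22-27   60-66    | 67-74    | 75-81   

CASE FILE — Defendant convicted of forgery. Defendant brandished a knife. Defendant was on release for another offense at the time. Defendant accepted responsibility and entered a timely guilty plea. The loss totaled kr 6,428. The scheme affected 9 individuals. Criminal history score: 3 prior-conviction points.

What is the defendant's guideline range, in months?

34-42 months

Base offense level for forgery: 6.
A1 does not apply.
A2 applies (level before this adjustment is 6 < 12, so +3): 6 + 3 = 9.
A3 applies (level before this adjustment is 9 < 21, so +1): 9 + 1 = 10.
A4 does not apply.
A5 applies: 10 − 3 = 7.
A6 applies: 7 + 3 = 10.
A7 applies: 10 + 4 = 14.
Final offense level: 14.
Criminal history: 3 prior points → Category A (0-5).
Level 14 falls in the 13-15 band.
Grid: Level 13-15 × Category A = 34-42 months.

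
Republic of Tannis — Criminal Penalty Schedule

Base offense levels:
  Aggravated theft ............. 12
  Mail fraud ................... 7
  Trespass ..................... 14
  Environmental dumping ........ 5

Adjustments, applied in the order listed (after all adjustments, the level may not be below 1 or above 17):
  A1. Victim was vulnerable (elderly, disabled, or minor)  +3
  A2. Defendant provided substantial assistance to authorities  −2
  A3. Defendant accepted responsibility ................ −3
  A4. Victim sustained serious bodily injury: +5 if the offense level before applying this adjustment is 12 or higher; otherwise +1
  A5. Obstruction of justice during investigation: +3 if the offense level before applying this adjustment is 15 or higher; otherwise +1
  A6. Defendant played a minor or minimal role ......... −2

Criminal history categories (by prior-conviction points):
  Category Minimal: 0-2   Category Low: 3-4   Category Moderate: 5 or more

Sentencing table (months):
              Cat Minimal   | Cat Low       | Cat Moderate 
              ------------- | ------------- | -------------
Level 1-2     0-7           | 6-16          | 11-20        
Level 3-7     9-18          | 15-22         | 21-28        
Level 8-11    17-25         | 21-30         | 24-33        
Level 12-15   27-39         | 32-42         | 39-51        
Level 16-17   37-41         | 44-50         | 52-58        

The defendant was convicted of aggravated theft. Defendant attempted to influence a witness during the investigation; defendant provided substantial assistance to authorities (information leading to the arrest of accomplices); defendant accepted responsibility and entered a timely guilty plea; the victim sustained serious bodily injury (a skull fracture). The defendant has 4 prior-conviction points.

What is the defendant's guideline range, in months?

21-30 months

Base offense level for aggravated theft: 12.
A1 does not apply.
A2 applies: 12 − 2 = 10.
A3 applies: 10 − 3 = 7.
A4 applies (level before this adjustment is 7 < 12, so +1): 7 + 1 = 8.
A5 applies (level before this adjustment is 8 < 15, so +1): 8 + 1 = 9.
A6 does not apply.
Final offense level: 9.
Criminal history: 4 prior points → Category Low (3-4).
Level 9 falls in the 8-11 band.
Grid: Level 8-11 × Category Low = 21-30 months.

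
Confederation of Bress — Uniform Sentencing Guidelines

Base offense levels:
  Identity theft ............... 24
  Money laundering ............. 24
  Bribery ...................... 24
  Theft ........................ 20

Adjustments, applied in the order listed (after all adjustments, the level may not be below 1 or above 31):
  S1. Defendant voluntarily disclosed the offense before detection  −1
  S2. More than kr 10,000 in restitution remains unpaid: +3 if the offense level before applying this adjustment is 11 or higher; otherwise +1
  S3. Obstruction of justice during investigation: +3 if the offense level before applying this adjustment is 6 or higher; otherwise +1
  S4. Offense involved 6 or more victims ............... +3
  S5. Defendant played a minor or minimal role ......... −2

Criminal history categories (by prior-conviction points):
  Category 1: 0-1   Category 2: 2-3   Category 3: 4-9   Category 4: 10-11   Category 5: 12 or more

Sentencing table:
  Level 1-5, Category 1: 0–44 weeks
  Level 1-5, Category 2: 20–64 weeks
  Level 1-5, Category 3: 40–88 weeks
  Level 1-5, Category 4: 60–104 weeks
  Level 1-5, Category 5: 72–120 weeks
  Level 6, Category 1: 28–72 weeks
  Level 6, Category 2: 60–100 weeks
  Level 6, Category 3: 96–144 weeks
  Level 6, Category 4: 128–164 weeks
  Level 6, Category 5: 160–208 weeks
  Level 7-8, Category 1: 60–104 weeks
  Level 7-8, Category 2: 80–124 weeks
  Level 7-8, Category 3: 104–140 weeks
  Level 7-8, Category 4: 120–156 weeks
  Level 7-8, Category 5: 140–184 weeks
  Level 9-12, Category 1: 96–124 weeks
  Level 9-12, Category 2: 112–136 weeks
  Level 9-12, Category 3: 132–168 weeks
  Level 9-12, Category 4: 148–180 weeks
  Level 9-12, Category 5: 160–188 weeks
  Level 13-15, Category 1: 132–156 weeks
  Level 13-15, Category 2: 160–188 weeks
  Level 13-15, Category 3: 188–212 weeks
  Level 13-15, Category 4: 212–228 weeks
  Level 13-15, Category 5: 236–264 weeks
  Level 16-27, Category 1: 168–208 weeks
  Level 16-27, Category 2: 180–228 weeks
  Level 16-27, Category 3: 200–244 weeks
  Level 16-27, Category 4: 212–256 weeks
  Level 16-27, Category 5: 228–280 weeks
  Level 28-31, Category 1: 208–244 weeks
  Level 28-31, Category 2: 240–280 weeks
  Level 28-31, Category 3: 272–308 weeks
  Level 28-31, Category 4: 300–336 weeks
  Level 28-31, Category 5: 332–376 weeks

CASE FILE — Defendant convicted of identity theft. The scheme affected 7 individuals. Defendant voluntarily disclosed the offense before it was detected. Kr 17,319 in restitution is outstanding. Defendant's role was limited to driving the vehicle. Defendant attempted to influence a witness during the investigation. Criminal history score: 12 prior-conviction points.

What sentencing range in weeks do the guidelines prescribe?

332-376 weeks

Base offense level for identity theft: 24.
S1 applies: 24 − 1 = 23.
S2 applies (level before this adjustment is 23 ≥ 11, so +3): 23 + 3 = 26.
S3 applies (level before this adjustment is 26 ≥ 6, so +3): 26 + 3 = 29.
S4 applies: 29 + 3 = 32.
S5 applies: 32 − 2 = 30.
Final offense level: 30.
Criminal history: 12 prior points → Category 5 (12+).
Level 30 falls in the 28-31 band.
Grid: Level 28-31 × Category 5 = 332-376 weeks.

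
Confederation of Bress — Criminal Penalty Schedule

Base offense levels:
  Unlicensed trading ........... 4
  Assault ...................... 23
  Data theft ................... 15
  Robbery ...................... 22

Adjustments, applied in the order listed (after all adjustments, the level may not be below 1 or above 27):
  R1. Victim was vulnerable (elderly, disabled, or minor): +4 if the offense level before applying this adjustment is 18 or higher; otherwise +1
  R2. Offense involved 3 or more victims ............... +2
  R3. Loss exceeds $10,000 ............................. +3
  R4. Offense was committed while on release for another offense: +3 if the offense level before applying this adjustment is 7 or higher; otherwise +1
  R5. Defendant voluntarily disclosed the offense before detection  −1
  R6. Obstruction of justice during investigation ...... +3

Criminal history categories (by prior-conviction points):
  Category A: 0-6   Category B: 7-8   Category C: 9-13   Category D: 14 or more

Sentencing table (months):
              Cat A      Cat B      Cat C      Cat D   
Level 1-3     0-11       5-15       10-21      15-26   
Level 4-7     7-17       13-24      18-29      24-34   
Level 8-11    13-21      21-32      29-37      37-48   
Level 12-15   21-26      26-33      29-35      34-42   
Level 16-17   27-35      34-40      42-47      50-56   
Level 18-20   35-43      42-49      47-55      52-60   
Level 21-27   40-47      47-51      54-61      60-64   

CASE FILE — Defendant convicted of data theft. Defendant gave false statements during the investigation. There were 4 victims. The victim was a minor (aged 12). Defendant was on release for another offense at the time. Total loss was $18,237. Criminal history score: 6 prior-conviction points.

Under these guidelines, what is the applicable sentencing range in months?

Base offense level for data theft: 15.
R1 applies (level before this adjustment is 15 < 18, so +1): 15 + 1 = 16.
R2 applies: 16 + 2 = 18.
R3 applies: 18 + 3 = 21.
R4 applies (level before this adjustment is 21 ≥ 7, so +3): 21 + 3 = 24.
R6 applies: 24 + 3 = 27.
Final offense level: 27.
Criminal history: 6 prior points → Category A (0-6).
Level 27 falls in the 21-27 band.
Grid: Level 21-27 × Category A = 40-47 months.

40-47 months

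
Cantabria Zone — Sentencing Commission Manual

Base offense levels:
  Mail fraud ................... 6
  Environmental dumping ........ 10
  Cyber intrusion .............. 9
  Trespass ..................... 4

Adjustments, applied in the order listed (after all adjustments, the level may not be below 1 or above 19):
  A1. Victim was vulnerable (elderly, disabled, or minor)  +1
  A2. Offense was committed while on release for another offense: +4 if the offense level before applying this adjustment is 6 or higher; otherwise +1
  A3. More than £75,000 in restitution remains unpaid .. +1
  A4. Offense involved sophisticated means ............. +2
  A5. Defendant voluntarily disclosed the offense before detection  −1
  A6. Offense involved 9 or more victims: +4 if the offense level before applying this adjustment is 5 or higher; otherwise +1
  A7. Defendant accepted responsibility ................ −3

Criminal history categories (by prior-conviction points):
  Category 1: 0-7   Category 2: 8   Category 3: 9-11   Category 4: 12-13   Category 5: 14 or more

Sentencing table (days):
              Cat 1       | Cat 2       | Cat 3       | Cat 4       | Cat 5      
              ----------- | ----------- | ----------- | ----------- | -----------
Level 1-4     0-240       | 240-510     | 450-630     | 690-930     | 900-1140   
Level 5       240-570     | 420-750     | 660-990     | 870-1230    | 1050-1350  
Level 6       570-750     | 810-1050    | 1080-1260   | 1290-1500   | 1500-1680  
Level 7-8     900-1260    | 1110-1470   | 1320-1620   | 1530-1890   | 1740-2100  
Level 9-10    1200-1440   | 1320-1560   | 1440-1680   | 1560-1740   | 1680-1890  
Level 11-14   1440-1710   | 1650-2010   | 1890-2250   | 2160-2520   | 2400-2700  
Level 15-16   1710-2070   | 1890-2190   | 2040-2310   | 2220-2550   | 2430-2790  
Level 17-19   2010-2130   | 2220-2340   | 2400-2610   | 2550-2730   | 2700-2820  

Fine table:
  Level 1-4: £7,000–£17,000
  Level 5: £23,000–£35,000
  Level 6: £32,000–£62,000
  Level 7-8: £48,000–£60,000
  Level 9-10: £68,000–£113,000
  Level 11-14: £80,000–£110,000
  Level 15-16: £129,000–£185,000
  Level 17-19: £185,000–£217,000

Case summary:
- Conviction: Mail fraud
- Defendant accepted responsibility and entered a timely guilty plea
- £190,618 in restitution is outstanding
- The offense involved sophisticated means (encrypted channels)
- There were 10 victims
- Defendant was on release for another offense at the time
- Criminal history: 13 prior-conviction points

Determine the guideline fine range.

£80,000–£110,000

Base offense level for mail fraud: 6.
A2 applies (level before this adjustment is 6 ≥ 6, so +4): 6 + 4 = 10.
A3 applies: 10 + 1 = 11.
A4 applies: 11 + 2 = 13.
A5 does not apply.
A6 applies (level before this adjustment is 13 ≥ 5, so +4): 13 + 4 = 17.
A7 applies: 17 − 3 = 14.
Final offense level: 14.
Level 14 falls in the 11-14 band.
Fine table: Level 11-14 → £80,000–£110,000.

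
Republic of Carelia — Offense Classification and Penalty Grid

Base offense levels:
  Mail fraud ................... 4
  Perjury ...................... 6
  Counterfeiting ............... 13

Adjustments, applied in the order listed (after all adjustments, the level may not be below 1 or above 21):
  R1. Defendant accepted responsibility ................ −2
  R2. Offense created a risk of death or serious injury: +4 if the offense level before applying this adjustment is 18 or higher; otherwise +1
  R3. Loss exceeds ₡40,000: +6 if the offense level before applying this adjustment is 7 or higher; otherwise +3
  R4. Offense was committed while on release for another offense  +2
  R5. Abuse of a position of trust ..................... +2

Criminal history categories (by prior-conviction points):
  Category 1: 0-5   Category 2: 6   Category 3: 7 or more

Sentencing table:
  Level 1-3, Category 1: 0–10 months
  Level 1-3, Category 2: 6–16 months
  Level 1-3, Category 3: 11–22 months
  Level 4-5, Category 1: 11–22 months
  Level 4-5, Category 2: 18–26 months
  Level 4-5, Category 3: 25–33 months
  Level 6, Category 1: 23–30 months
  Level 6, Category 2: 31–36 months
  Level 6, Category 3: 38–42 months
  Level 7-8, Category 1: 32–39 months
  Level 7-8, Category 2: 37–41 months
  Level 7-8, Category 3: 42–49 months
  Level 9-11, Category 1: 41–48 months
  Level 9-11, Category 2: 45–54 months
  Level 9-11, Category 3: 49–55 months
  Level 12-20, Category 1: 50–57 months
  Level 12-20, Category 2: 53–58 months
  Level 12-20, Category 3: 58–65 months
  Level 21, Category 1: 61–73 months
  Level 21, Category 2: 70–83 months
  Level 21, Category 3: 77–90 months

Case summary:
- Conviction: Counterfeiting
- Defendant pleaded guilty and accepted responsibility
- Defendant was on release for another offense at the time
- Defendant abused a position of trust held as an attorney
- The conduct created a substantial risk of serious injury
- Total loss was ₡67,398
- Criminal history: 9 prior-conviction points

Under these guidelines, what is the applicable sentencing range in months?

Base offense level for counterfeiting: 13.
R1 applies: 13 − 2 = 11.
R2 applies (level before this adjustment is 11 < 18, so +1): 11 + 1 = 12.
R3 applies (level before this adjustment is 12 ≥ 7, so +6): 12 + 6 = 18.
R4 applies: 18 + 2 = 20.
R5 applies: 20 + 2 = 22.
Level 22 exceeds the maximum of 21; capped at 21.
Final offense level: 21.
Criminal history: 9 prior points → Category 3 (7+).
Level 21 falls in the 21 band.
Grid: Level 21 × Category 3 = 77-90 months.

77-90 months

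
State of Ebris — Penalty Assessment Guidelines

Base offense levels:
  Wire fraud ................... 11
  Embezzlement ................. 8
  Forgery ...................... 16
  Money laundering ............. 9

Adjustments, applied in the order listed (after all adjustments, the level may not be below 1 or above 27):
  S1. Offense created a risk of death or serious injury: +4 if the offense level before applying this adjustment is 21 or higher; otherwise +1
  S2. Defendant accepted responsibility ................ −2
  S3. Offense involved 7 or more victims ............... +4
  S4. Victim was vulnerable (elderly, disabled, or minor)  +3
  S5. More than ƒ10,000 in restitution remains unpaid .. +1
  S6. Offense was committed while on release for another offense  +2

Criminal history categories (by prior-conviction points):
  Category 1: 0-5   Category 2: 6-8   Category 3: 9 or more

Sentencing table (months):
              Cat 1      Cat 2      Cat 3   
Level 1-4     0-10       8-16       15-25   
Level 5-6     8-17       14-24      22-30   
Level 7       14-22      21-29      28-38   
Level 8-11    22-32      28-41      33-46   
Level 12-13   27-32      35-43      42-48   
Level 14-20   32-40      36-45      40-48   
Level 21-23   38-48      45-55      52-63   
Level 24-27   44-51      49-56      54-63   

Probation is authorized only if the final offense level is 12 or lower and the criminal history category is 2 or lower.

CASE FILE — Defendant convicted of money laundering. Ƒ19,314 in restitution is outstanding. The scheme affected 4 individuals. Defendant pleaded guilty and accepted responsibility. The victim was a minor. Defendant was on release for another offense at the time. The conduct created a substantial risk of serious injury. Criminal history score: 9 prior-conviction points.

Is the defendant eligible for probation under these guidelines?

Base offense level for money laundering: 9.
S1 applies (level before this adjustment is 9 < 21, so +1): 9 + 1 = 10.
S2 applies: 10 − 2 = 8.
S3 does not apply.
S4 applies: 8 + 3 = 11.
S5 applies: 11 + 1 = 12.
S6 applies: 12 + 2 = 14.
Final offense level: 14.
Criminal history: 9 prior points → Category 3 (9+).
Level 14 falls in the 14-20 band.
Grid: Level 14-20 × Category 3 = 40-48 months.
Probation check: level 14 > 12 and category 3 > 2 → not eligible.

No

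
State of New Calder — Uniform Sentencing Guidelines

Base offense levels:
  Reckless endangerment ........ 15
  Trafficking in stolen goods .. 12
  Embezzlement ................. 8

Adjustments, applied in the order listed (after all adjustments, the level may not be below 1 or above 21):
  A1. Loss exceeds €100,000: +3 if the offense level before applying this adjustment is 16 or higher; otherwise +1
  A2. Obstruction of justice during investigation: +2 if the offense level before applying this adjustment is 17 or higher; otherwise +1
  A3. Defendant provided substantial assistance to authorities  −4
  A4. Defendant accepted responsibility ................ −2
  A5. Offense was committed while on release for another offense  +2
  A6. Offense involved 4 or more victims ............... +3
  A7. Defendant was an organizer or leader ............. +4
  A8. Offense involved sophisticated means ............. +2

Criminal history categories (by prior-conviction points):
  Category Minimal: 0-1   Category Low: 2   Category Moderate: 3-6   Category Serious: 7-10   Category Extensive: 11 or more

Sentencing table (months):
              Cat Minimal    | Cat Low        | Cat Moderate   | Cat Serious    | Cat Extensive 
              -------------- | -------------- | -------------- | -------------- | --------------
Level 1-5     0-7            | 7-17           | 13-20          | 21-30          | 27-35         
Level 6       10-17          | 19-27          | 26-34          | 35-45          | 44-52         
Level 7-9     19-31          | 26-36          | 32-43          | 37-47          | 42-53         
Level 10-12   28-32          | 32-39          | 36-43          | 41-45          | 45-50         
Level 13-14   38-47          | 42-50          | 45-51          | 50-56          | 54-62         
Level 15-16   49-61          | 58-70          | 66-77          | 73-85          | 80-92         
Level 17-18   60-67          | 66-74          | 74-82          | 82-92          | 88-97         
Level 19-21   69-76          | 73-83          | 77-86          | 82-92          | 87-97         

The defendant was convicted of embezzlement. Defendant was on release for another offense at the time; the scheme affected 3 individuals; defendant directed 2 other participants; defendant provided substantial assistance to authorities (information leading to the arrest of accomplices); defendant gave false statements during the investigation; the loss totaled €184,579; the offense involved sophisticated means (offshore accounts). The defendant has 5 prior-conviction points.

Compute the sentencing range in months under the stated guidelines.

45-51 months

Base offense level for embezzlement: 8.
A1 applies (level before this adjustment is 8 < 16, so +1): 8 + 1 = 9.
A2 applies (level before this adjustment is 9 < 17, so +1): 9 + 1 = 10.
A3 applies: 10 − 4 = 6.
A4 does not apply.
A5 applies: 6 + 2 = 8.
A6 does not apply.
A7 applies: 8 + 4 = 12.
A8 applies: 12 + 2 = 14.
Final offense level: 14.
Criminal history: 5 prior points → Category Moderate (3-6).
Level 14 falls in the 13-14 band.
Grid: Level 13-14 × Category Moderate = 45-51 months.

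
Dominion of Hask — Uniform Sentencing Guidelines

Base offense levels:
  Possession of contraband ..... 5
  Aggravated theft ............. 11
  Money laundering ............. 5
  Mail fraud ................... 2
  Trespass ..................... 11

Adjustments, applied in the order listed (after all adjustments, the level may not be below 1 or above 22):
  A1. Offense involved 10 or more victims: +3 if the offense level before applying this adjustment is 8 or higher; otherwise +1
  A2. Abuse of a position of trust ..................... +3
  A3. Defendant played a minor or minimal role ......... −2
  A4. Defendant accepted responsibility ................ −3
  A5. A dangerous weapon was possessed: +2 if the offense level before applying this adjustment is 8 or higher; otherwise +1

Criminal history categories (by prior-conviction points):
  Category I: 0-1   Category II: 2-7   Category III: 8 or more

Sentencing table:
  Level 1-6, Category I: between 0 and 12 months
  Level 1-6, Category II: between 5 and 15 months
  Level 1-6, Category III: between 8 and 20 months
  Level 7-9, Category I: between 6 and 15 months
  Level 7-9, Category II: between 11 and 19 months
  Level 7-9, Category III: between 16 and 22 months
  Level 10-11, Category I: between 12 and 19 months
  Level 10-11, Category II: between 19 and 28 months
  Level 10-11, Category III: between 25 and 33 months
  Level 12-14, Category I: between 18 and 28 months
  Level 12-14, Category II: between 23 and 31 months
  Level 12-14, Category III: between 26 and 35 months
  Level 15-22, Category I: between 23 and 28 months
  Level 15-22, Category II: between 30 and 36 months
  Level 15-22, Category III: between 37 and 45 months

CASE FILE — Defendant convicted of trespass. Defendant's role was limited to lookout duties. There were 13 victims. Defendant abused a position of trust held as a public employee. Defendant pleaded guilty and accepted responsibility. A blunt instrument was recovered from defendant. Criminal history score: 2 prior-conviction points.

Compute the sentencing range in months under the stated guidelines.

Base offense level for trespass: 11.
A1 applies (level before this adjustment is 11 ≥ 8, so +3): 11 + 3 = 14.
A2 applies: 14 + 3 = 17.
A3 applies: 17 − 2 = 15.
A4 applies: 15 − 3 = 12.
A5 applies (level before this adjustment is 12 ≥ 8, so +2): 12 + 2 = 14.
Final offense level: 14.
Criminal history: 2 prior points → Category II (2-7).
Level 14 falls in the 12-14 band.
Grid: Level 12-14 × Category II = 23-31 months.

23-31 months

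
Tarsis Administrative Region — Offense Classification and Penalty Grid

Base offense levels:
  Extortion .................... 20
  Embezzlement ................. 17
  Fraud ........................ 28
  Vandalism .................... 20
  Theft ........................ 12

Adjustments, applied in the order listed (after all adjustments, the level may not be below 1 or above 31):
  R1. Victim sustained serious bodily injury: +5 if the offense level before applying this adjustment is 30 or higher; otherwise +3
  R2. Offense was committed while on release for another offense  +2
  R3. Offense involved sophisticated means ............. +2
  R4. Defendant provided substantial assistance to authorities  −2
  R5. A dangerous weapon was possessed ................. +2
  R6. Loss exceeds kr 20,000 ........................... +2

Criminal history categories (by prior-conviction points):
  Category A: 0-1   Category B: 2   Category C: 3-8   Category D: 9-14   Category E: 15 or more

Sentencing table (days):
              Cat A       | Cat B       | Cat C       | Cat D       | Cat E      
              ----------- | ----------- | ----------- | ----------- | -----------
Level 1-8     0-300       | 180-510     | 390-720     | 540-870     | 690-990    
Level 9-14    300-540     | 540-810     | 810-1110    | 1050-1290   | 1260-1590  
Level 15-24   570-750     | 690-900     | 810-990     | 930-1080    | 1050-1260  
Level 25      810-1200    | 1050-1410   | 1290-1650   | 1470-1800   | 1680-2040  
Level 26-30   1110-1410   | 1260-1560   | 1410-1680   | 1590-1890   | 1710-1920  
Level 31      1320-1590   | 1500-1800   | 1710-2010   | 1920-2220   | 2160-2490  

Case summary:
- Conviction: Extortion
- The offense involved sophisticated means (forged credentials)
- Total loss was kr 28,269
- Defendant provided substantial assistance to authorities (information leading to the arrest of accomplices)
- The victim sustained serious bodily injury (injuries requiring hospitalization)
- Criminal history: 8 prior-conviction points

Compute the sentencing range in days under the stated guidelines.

Base offense level for extortion: 20.
R1 applies (level before this adjustment is 20 < 30, so +3): 20 + 3 = 23.
R3 applies: 23 + 2 = 25.
R4 applies: 25 − 2 = 23.
R5 does not apply.
R6 applies: 23 + 2 = 25.
Final offense level: 25.
Criminal history: 8 prior points → Category C (3-8).
Level 25 falls in the 25 band.
Grid: Level 25 × Category C = 1290-1650 days.

1290-1650 days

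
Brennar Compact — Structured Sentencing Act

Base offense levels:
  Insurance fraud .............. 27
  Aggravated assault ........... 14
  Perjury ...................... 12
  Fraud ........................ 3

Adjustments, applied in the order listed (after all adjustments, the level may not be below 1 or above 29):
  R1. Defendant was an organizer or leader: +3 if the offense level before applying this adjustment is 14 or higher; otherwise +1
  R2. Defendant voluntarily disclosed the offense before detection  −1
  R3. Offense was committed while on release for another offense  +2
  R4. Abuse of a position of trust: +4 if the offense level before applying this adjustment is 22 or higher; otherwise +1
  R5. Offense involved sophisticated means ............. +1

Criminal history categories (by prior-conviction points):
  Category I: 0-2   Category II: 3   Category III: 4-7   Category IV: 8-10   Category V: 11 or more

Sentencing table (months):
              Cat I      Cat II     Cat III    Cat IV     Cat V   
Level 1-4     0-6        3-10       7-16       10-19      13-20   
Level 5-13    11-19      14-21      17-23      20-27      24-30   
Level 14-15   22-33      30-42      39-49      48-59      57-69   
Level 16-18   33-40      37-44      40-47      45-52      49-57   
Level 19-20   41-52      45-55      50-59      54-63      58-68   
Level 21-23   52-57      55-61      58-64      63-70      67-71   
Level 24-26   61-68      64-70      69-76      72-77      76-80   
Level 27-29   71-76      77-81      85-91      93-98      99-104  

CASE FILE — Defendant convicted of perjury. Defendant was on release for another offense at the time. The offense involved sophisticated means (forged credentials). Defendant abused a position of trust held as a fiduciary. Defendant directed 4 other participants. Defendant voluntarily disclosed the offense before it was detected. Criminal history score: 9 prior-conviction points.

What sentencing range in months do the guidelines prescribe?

45-52 months

Base offense level for perjury: 12.
R1 applies (level before this adjustment is 12 < 14, so +1): 12 + 1 = 13.
R2 applies: 13 − 1 = 12.
R3 applies: 12 + 2 = 14.
R4 applies (level before this adjustment is 14 < 22, so +1): 14 + 1 = 15.
R5 applies: 15 + 1 = 16.
Final offense level: 16.
Criminal history: 9 prior points → Category IV (8-10).
Level 16 falls in the 16-18 band.
Grid: Level 16-18 × Category IV = 45-52 months.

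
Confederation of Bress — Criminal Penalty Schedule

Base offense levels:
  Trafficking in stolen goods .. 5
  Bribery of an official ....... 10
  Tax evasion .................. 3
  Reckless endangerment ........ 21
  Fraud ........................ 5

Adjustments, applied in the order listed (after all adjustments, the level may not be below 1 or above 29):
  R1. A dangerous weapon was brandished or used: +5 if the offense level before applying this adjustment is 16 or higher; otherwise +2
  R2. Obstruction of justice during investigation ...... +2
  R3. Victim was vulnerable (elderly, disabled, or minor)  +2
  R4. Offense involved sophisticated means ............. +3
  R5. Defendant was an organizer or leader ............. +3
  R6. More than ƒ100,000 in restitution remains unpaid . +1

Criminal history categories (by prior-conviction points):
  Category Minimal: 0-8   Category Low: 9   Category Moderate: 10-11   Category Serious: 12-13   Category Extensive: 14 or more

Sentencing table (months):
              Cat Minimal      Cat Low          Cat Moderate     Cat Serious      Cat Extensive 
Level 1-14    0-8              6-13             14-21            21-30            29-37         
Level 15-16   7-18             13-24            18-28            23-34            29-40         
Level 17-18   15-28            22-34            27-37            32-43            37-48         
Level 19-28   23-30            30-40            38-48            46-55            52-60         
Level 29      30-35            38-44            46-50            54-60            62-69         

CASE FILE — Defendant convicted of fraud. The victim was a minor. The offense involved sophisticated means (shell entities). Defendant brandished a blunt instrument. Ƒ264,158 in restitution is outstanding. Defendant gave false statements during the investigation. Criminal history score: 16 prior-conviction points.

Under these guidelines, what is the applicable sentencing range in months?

29-40 months

Base offense level for fraud: 5.
R1 applies (level before this adjustment is 5 < 16, so +2): 5 + 2 = 7.
R2 applies: 7 + 2 = 9.
R3 applies: 9 + 2 = 11.
R4 applies: 11 + 3 = 14.
R5 does not apply.
R6 applies: 14 + 1 = 15.
Final offense level: 15.
Criminal history: 16 prior points → Category Extensive (14+).
Level 15 falls in the 15-16 band.
Grid: Level 15-16 × Category Extensive = 29-40 months.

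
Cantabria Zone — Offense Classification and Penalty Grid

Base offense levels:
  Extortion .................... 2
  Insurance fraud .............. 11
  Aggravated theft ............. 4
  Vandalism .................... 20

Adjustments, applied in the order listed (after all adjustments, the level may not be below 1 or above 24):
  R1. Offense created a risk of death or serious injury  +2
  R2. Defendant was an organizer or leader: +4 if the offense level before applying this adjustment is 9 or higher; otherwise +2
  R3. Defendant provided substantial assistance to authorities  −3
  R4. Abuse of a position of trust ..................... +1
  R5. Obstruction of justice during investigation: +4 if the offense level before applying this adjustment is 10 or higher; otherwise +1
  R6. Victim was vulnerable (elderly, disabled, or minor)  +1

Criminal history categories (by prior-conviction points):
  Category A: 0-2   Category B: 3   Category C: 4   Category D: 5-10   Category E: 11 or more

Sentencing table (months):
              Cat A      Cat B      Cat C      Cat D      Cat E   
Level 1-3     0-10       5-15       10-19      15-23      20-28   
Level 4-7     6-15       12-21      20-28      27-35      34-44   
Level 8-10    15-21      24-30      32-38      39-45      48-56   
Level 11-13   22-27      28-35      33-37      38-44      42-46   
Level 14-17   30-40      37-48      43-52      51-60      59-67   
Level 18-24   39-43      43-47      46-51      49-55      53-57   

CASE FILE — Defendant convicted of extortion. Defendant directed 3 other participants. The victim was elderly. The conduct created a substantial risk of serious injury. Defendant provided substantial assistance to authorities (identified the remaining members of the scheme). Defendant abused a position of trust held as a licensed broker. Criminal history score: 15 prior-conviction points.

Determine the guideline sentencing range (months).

Base offense level for extortion: 2.
R1 applies: 2 + 2 = 4.
R2 applies (level before this adjustment is 4 < 9, so +2): 4 + 2 = 6.
R3 applies: 6 − 3 = 3.
R4 applies: 3 + 1 = 4.
R6 applies: 4 + 1 = 5.
Final offense level: 5.
Criminal history: 15 prior points → Category E (11+).
Level 5 falls in the 4-7 band.
Grid: Level 4-7 × Category E = 34-44 months.

34-44 months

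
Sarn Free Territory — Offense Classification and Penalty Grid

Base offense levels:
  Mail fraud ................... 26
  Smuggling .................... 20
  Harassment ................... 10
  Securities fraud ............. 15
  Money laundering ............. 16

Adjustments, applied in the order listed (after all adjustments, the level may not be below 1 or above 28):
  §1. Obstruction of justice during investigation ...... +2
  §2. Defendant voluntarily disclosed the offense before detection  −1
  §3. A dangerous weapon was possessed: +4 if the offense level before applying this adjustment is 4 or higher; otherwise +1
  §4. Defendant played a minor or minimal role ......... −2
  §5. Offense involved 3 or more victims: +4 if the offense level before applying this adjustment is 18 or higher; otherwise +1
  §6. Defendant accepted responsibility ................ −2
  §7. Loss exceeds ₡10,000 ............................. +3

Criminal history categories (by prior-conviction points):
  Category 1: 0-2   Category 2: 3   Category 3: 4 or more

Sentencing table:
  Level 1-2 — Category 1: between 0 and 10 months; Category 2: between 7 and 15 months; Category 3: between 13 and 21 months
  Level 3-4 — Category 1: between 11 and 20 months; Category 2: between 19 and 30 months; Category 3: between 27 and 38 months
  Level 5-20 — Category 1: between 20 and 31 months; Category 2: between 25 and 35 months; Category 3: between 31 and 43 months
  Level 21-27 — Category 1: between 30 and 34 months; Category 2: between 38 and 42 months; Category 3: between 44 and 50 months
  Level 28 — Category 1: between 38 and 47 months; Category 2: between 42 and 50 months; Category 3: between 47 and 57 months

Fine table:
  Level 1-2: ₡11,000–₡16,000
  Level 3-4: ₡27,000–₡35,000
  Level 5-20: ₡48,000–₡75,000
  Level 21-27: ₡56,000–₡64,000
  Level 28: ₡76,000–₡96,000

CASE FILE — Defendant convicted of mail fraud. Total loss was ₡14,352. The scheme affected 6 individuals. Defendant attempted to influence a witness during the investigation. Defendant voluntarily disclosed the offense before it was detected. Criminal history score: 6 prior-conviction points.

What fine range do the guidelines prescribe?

Base offense level for mail fraud: 26.
§1 applies: 26 + 2 = 28.
§2 applies: 28 − 1 = 27.
§3 does not apply.
§5 applies (level before this adjustment is 27 ≥ 18, so +4): 27 + 4 = 31.
§7 applies: 31 + 3 = 34.
Level 34 exceeds the maximum of 28; capped at 28.
Final offense level: 28.
Level 28 falls in the 28 band.
Fine table: Level 28 → ₡76,000–₡96,000.

₡76,000–₡96,000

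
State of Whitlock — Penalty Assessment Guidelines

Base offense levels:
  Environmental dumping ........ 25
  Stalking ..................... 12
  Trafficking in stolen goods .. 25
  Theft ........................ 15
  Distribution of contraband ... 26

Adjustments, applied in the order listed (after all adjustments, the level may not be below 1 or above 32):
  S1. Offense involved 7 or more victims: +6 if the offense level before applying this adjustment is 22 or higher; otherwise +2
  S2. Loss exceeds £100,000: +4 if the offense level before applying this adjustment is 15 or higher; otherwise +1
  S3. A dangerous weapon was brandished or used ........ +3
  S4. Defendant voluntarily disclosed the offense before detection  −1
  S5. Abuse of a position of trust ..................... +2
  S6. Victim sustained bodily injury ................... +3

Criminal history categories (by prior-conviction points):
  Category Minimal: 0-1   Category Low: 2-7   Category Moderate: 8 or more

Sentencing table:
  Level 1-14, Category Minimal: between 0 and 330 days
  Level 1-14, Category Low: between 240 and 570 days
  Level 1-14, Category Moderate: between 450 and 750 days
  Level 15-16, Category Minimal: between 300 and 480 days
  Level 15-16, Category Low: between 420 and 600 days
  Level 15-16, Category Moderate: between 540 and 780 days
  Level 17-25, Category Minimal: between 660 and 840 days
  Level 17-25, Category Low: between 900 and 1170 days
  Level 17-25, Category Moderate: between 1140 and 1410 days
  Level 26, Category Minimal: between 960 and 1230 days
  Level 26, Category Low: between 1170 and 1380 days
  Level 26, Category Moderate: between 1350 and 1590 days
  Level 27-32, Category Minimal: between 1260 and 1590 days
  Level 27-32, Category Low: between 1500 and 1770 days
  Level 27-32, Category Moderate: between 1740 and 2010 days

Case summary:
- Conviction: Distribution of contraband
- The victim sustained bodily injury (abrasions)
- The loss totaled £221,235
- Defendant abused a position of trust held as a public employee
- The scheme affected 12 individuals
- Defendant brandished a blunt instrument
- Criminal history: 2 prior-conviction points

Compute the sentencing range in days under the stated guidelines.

Base offense level for distribution of contraband: 26.
S1 applies (level before this adjustment is 26 ≥ 22, so +6): 26 + 6 = 32.
S2 applies (level before this adjustment is 32 ≥ 15, so +4): 32 + 4 = 36.
S3 applies: 36 + 3 = 39.
S5 applies: 39 + 2 = 41.
S6 applies: 41 + 3 = 44.
Level 44 exceeds the maximum of 32; capped at 32.
Final offense level: 32.
Criminal history: 2 prior points → Category Low (2-7).
Level 32 falls in the 27-32 band.
Grid: Level 27-32 × Category Low = 1500-1770 days.

1500-1770 days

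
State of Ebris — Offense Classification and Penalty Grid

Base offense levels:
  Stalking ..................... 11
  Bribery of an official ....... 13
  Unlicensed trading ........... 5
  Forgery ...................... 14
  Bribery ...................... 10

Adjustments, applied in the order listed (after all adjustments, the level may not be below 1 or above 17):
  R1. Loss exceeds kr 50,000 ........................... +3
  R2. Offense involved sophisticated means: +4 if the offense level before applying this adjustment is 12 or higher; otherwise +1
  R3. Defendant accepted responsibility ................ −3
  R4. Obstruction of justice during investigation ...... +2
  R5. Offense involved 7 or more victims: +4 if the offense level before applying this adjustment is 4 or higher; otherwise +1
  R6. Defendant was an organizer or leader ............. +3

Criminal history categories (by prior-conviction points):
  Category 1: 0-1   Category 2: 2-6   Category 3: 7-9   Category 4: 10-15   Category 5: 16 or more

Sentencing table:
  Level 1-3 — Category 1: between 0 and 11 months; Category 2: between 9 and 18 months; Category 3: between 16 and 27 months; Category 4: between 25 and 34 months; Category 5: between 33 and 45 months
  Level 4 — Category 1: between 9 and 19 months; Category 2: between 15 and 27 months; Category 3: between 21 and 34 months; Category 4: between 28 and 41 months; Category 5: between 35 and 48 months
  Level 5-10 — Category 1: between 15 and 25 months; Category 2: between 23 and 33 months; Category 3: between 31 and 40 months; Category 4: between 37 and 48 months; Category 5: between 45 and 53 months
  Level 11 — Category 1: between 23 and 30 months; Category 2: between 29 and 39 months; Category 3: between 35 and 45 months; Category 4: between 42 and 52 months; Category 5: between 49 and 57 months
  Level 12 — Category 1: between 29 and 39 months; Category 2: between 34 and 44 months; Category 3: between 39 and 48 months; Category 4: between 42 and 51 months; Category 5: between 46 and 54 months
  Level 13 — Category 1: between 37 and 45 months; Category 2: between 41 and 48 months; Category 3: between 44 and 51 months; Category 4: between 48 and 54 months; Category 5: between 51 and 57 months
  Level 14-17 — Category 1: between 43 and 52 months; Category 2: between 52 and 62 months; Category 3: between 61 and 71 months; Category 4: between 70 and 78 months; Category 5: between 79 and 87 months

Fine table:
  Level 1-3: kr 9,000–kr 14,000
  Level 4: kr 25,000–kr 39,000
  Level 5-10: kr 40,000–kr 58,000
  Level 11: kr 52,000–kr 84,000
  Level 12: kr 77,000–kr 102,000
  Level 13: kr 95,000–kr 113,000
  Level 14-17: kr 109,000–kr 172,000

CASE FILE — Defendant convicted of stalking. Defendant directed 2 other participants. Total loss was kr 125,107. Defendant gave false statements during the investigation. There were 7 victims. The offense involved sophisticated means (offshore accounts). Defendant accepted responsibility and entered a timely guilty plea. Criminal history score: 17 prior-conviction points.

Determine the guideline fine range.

kr 109,000–kr 172,000

Base offense level for stalking: 11.
R1 applies: 11 + 3 = 14.
R2 applies (level before this adjustment is 14 ≥ 12, so +4): 14 + 4 = 18.
R3 applies: 18 − 3 = 15.
R4 applies: 15 + 2 = 17.
R5 applies (level before this adjustment is 17 ≥ 4, so +4): 17 + 4 = 21.
R6 applies: 21 + 3 = 24.
Level 24 exceeds the maximum of 17; capped at 17.
Final offense level: 17.
Level 17 falls in the 14-17 band.
Fine table: Level 14-17 → kr 109,000–kr 172,000.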